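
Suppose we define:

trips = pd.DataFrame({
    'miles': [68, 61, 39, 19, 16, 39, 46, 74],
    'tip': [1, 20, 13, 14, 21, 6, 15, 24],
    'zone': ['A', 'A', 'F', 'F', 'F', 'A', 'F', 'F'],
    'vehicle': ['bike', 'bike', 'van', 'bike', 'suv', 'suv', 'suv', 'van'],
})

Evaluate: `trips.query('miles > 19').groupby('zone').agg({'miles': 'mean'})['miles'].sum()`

filter rows where miles > 19:
   miles  tip zone vehicle
0     68    1    A    bike
1     61   20    A    bike
2     39   13    F     van
5     39    6    A     suv
6     46   15    F     suv
7     74   24    F     van
group by zone, mean of miles:
      miles
zone       
A      56.0
F      53.0
Then the sum of column 'miles': 109.0

109.0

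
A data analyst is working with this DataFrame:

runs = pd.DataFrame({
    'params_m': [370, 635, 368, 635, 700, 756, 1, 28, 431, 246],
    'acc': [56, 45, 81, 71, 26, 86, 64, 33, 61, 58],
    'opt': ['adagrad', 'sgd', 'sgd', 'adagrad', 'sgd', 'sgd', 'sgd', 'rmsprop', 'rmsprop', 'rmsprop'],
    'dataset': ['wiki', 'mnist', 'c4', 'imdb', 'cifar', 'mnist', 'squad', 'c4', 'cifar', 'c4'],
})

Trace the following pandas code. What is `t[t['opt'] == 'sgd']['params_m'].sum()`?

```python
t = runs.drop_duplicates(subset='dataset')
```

1704

drop duplicate dataset (keep=first):
   params_m  acc      opt dataset
0       370   56  adagrad    wiki
1       635   45      sgd   mnist
2       368   81      sgd      c4
3       635   71  adagrad    imdb
4       700   26      sgd   cifar
6         1   64      sgd   squad
filter rows where opt == 'sgd':
   params_m  acc  opt dataset
1       635   45  sgd   mnist
2       368   81  sgd      c4
4       700   26  sgd   cifar
6         1   64  sgd   squad
Reading off the sum of column 'params_m', we get 1704.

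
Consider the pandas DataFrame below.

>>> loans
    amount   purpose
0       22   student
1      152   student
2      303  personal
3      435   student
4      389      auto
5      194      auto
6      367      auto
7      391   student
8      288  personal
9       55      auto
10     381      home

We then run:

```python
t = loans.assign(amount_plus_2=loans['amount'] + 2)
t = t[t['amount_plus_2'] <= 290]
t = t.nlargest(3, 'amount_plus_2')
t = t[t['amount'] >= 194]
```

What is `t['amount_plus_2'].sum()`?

add column amount_plus_2 = loans['amount'] + 2:
    amount   purpose  amount_plus_2
0       22   student             24
1      152   student            154
2      303  personal            305
3      435   student            437
4      389      auto            391
5      194      auto            196
6      367      auto            369
7      391   student            393
8      288  personal            290
9       55      auto             57
10     381      home            383
filter rows where amount_plus_2 <= 290:
   amount   purpose  amount_plus_2
0      22   student             24
1     152   student            154
5     194      auto            196
8     288  personal            290
9      55      auto             57
take 3 rows with largest amount_plus_2:
   amount   purpose  amount_plus_2
8     288  personal            290
5     194      auto            196
1     152   student            154
filter rows where amount >= 194:
   amount   purpose  amount_plus_2
8     288  personal            290
5     194      auto            196
sum of column 'amount_plus_2' → 486

486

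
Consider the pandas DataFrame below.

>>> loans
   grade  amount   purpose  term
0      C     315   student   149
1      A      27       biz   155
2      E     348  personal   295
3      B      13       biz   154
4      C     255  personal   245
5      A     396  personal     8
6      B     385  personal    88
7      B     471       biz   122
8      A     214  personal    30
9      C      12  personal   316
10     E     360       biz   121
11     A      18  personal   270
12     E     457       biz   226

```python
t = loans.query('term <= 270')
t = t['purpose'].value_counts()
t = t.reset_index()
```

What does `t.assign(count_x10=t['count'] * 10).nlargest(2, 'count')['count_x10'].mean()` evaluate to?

50.0

filter rows where term <= 270:
   grade  amount   purpose  term
0      C     315   student   149
1      A      27       biz   155
3      B      13       biz   154
4      C     255  personal   245
5      A     396  personal     8
6      B     385  personal    88
7      B     471       biz   122
8      A     214  personal    30
10     E     360       biz   121
11     A      18  personal   270
12     E     457       biz   226
value_counts of purpose:
purpose
biz         5
personal    5
student     1
Name: count, dtype: int64
reset_index():
    purpose  count
0       biz      5
1  personal      5
2   student      1
add column count_x10 = t['count'] * 10:
    purpose  count  count_x10
0       biz      5         50
1  personal      5         50
2   student      1         10
take 2 rows with largest count:
    purpose  count  count_x10
0       biz      5         50
1  personal      5         50
So mean() = 50.0.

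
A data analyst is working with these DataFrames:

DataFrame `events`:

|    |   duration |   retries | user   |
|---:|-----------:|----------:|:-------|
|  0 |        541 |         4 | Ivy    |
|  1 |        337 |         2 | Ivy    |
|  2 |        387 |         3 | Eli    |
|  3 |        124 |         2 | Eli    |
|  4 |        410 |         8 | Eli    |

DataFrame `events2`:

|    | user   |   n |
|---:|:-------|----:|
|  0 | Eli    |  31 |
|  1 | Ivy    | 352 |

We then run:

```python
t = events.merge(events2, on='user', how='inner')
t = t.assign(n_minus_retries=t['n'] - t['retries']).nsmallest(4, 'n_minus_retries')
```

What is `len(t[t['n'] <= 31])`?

merge on 'user' (how='inner') → 5 rows:
   duration  retries user    n
0       541        4  Ivy  352
1       337        2  Ivy  352
2       387        3  Eli   31
3       124        2  Eli   31
4       410        8  Eli   31
add column n_minus_retries = t['n'] - t['retries']:
   duration  retries user    n  n_minus_retries
0       541        4  Ivy  352              348
1       337        2  Ivy  352              350
2       387        3  Eli   31               28
3       124        2  Eli   31               29
4       410        8  Eli   31               23
take 4 rows with smallest n_minus_retries:
   duration  retries user    n  n_minus_retries
4       410        8  Eli   31               23
2       387        3  Eli   31               28
3       124        2  Eli   31               29
0       541        4  Ivy  352              348
filter rows where n <= 31:
   duration  retries user   n  n_minus_retries
4       410        8  Eli  31               23
2       387        3  Eli  31               28
3       124        2  Eli  31               29
Then the number of rows: 3

3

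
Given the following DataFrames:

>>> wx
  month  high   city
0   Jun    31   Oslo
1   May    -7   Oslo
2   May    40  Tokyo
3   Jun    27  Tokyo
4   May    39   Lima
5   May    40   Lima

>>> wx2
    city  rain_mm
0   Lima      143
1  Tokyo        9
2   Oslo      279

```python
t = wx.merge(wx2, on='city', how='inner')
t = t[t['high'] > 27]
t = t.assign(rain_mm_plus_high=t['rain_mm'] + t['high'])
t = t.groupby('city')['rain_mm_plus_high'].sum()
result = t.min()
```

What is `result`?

merge on 'city' (how='inner') → 6 rows:
  month  high   city  rain_mm
0   Jun    31   Oslo      279
1   May    -7   Oslo      279
2   May    40  Tokyo        9
3   Jun    27  Tokyo        9
4   May    39   Lima      143
5   May    40   Lima      143
filter rows where high > 27:
  month  high   city  rain_mm
0   Jun    31   Oslo      279
2   May    40  Tokyo        9
4   May    39   Lima      143
5   May    40   Lima      143
add column rain_mm_plus_high = t['rain_mm'] + t['high']:
  month  high   city  rain_mm  rain_mm_plus_high
0   Jun    31   Oslo      279                310
2   May    40  Tokyo        9                 49
4   May    39   Lima      143                182
5   May    40   Lima      143                183
group by city, sum of rain_mm_plus_high:
city
Lima     365
Oslo     310
Tokyo     49
Name: rain_mm_plus_high, dtype: int64
min of the resulting series → 49

49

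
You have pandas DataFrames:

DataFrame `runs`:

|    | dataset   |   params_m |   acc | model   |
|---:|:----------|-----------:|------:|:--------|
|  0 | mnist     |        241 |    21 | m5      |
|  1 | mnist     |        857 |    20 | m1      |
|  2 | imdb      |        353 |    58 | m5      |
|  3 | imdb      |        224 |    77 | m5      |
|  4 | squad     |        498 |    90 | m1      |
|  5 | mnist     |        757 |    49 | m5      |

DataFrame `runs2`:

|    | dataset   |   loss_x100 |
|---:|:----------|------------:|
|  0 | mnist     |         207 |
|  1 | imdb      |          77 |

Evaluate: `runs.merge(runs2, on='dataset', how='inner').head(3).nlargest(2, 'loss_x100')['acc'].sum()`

merge on 'dataset' (how='inner') → 5 rows:
  dataset  params_m  acc model  loss_x100
0   mnist       241   21    m5        207
1   mnist       857   20    m1        207
2    imdb       353   58    m5         77
3    imdb       224   77    m5         77
4   mnist       757   49    m5        207
take first 3 rows:
  dataset  params_m  acc model  loss_x100
0   mnist       241   21    m5        207
1   mnist       857   20    m1        207
2    imdb       353   58    m5         77
take 2 rows with largest loss_x100:
  dataset  params_m  acc model  loss_x100
0   mnist       241   21    m5        207
1   mnist       857   20    m1        207

41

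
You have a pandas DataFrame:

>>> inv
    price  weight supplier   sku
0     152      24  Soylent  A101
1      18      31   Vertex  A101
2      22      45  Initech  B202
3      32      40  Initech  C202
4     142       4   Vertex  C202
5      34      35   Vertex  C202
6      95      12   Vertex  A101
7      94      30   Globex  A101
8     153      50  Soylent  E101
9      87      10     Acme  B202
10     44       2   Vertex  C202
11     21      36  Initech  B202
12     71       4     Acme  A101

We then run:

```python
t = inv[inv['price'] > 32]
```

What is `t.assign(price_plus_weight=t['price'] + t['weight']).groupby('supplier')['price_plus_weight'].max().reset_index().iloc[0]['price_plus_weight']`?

97

filter rows where price > 32:
    price  weight supplier   sku
0     152      24  Soylent  A101
4     142       4   Vertex  C202
5      34      35   Vertex  C202
6      95      12   Vertex  A101
7      94      30   Globex  A101
8     153      50  Soylent  E101
9      87      10     Acme  B202
10     44       2   Vertex  C202
12     71       4     Acme  A101
add column price_plus_weight = t['price'] + t['weight']:
    price  weight supplier   sku  price_plus_weight
0     152      24  Soylent  A101                176
4     142       4   Vertex  C202                146
5      34      35   Vertex  C202                 69
6      95      12   Vertex  A101                107
7      94      30   Globex  A101                124
8     153      50  Soylent  E101                203
9      87      10     Acme  B202                 97
10     44       2   Vertex  C202                 46
12     71       4     Acme  A101                 75
group by supplier, max of price_plus_weight:
supplier
Acme        97
Globex     124
Soylent    203
Vertex     146
Name: price_plus_weight, dtype: int64
reset_index():
  supplier  price_plus_weight
0     Acme                 97
1   Globex                124
2  Soylent                203
3   Vertex                146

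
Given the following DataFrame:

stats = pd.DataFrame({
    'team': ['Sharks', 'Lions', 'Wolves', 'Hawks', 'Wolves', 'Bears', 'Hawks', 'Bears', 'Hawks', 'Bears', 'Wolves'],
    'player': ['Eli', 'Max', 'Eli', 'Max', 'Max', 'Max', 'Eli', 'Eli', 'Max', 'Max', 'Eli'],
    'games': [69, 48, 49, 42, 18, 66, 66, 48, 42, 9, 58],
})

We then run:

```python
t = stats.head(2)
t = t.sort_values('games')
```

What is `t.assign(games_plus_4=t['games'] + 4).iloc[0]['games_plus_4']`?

52

take first 2 rows:
     team player  games
0  Sharks    Eli     69
1   Lions    Max     48
sort by games:
     team player  games
1   Lions    Max     48
0  Sharks    Eli     69
add column games_plus_4 = t['games'] + 4:
     team player  games  games_plus_4
1   Lions    Max     48            52
0  Sharks    Eli     69            73
Hence 52.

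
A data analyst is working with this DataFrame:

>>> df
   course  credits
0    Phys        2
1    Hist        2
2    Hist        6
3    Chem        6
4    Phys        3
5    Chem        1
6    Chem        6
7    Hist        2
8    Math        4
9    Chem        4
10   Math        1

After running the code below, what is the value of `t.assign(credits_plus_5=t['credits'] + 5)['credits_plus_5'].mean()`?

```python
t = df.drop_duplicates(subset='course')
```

8.5

drop duplicate course (keep=first):
  course  credits
0   Phys        2
1   Hist        2
3   Chem        6
8   Math        4
add column credits_plus_5 = t['credits'] + 5:
  course  credits  credits_plus_5
0   Phys        2               7
1   Hist        2               7
3   Chem        6              11
8   Math        4               9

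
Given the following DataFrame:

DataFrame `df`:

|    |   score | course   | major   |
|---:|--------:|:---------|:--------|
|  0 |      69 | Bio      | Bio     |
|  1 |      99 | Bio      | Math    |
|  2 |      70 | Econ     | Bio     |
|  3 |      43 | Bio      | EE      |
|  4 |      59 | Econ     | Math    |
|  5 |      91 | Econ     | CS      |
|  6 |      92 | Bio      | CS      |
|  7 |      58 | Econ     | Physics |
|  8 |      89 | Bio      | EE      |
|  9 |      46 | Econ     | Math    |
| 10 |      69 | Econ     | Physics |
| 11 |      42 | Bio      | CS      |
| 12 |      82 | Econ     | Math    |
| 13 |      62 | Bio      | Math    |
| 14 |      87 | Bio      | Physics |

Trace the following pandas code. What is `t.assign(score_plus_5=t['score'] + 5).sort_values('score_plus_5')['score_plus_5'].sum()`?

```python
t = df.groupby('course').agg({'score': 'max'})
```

200

group by course, max of score:
        score
course       
Bio        99
Econ       91
add column score_plus_5 = t['score'] + 5:
        score  score_plus_5
course                     
Bio        99           104
Econ       91            96
sort by score_plus_5:
        score  score_plus_5
course                     
Econ       91            96
Bio        99           104
Hence 200.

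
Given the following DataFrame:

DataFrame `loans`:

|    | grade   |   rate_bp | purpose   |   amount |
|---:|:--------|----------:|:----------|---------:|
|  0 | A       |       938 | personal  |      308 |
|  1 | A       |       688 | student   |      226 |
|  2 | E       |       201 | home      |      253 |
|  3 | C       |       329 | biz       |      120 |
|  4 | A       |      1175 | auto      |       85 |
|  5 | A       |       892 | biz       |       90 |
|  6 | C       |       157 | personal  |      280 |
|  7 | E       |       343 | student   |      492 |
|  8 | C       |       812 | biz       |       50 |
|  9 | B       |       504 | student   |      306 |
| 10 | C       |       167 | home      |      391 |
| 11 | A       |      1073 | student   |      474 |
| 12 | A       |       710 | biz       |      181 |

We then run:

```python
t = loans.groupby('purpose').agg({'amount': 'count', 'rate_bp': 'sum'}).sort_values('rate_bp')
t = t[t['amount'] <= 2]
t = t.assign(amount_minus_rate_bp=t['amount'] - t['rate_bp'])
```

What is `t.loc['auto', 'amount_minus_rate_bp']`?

group by purpose: count(amount), sum(rate_bp):
          amount  rate_bp
purpose                  
auto           1     1175
biz            4     2743
home           2      368
personal       2     1095
student        4     2608
sort by rate_bp:
          amount  rate_bp
purpose                  
home           2      368
personal       2     1095
auto           1     1175
student        4     2608
biz            4     2743
filter rows where amount <= 2:
          amount  rate_bp
purpose                  
home           2      368
personal       2     1095
auto           1     1175
add column amount_minus_rate_bp = t['amount'] - t['rate_bp']:
          amount  rate_bp  amount_minus_rate_bp
purpose                                        
home           2      368                  -366
personal       2     1095                 -1093
auto           1     1175                 -1174

-1174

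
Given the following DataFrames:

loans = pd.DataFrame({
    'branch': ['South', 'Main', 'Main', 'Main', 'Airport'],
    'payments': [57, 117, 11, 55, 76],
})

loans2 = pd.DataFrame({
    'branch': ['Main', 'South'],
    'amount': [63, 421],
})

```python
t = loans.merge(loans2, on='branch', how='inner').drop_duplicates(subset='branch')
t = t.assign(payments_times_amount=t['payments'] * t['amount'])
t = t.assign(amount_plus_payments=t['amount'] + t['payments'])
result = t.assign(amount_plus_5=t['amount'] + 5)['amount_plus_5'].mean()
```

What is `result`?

merge on 'branch' (how='inner') → 4 rows:
  branch  payments  amount
0  South        57     421
1   Main       117      63
2   Main        11      63
3   Main        55      63
drop duplicate branch (keep=first):
  branch  payments  amount
0  South        57     421
1   Main       117      63
add column payments_times_amount = t['payments'] * t['amount']:
  branch  payments  amount  payments_times_amount
0  South        57     421                  23997
1   Main       117      63                   7371
add column amount_plus_payments = t['amount'] + t['payments']:
  branch  payments  amount  payments_times_amount  amount_plus_payments
0  South        57     421                  23997                   478
1   Main       117      63                   7371                   180
add column amount_plus_5 = t['amount'] + 5:
  branch  payments  amount  payments_times_amount  amount_plus_payments  amount_plus_5
0  South        57     421                  23997                   478            426
1   Main       117      63                   7371                   180             68

247.0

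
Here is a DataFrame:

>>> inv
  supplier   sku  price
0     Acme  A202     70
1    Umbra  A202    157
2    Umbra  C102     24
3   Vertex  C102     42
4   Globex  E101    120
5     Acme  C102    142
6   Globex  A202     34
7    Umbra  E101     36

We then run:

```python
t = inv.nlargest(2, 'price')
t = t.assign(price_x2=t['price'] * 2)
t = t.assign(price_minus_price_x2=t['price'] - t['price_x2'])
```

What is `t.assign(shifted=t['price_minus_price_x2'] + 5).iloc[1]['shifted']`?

-137

take 2 rows with largest price:
  supplier   sku  price
1    Umbra  A202    157
5     Acme  C102    142
add column price_x2 = t['price'] * 2:
  supplier   sku  price  price_x2
1    Umbra  A202    157       314
5     Acme  C102    142       284
add column price_minus_price_x2 = t['price'] - t['price_x2']:
  supplier   sku  price  price_x2  price_minus_price_x2
1    Umbra  A202    157       314                  -157
5     Acme  C102    142       284                  -142
add column shifted = t['price_minus_price_x2'] + 5:
  supplier   sku  price  price_x2  price_minus_price_x2  shifted
1    Umbra  A202    157       314                  -157     -152
5     Acme  C102    142       284                  -142     -137
value at position 1, column 'shifted' → -137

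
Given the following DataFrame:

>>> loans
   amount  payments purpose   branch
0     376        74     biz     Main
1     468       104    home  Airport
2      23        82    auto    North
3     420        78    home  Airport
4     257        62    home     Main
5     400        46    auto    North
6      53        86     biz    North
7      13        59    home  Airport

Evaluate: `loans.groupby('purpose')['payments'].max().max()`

104

group by purpose, max of payments:
purpose
auto     82
biz      86
home    104
Name: payments, dtype: int64
Finally, max of the resulting series = 104.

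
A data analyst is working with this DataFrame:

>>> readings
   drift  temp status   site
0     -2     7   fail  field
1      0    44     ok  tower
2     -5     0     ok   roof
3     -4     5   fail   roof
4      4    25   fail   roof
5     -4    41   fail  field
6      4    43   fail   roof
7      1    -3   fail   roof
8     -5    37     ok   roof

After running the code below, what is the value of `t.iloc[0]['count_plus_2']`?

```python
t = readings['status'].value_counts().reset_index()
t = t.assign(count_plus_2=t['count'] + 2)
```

value_counts of status:
status
fail    6
ok      3
Name: count, dtype: int64
reset_index():
  status  count
0   fail      6
1     ok      3
add column count_plus_2 = t['count'] + 2:
  status  count  count_plus_2
0   fail      6             8
1     ok      3             5
Hence 8.

8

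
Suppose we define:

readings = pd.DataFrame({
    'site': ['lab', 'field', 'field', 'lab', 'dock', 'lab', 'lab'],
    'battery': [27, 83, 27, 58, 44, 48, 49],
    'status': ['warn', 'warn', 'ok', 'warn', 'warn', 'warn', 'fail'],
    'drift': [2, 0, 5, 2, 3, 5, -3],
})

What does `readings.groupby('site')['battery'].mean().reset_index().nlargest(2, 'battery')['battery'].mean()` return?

group by site, mean of battery:
site
dock     44.0
field    55.0
lab      45.5
Name: battery, dtype: float64
reset_index():
    site  battery
0   dock     44.0
1  field     55.0
2    lab     45.5
take 2 rows with largest battery:
    site  battery
1  field     55.0
2    lab     45.5
mean of column 'battery' → 50.25

50.25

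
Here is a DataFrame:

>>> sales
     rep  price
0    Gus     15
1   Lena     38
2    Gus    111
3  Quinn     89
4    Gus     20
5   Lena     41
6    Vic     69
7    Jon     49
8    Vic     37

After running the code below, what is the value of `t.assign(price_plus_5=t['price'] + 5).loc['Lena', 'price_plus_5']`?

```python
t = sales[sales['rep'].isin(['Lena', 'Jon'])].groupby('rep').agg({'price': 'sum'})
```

84

filter rows where rep in ['Lena', 'Jon']:
    rep  price
1  Lena     38
5  Lena     41
7   Jon     49
group by rep, sum of price:
      price
rep        
Jon      49
Lena     79
add column price_plus_5 = t['price'] + 5:
      price  price_plus_5
rep                      
Jon      49            54
Lena     79            84
Then the value at row 'Lena', column 'price_plus_5': 84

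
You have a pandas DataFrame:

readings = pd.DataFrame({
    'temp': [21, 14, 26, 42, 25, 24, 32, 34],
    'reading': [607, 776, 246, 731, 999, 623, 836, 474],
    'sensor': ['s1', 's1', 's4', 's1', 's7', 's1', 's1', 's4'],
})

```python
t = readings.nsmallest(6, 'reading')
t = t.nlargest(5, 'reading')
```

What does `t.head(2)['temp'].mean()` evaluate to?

28.0

take 6 rows with smallest reading:
   temp  reading sensor
2    26      246     s4
7    34      474     s4
0    21      607     s1
5    24      623     s1
3    42      731     s1
1    14      776     s1
take 5 rows with largest reading:
   temp  reading sensor
1    14      776     s1
3    42      731     s1
5    24      623     s1
0    21      607     s1
7    34      474     s4
take first 2 rows:
   temp  reading sensor
1    14      776     s1
3    42      731     s1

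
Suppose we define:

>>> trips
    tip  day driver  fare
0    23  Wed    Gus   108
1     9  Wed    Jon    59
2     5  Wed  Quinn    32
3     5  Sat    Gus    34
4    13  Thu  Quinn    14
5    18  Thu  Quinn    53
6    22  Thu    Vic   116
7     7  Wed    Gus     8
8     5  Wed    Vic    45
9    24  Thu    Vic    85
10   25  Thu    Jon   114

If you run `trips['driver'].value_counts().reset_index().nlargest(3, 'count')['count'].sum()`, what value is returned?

9

value_counts of driver:
driver
Gus      3
Quinn    3
Vic      3
Jon      2
Name: count, dtype: int64
reset_index():
  driver  count
0    Gus      3
1  Quinn      3
2    Vic      3
3    Jon      2
take 3 rows with largest count:
  driver  count
0    Gus      3
1  Quinn      3
2    Vic      3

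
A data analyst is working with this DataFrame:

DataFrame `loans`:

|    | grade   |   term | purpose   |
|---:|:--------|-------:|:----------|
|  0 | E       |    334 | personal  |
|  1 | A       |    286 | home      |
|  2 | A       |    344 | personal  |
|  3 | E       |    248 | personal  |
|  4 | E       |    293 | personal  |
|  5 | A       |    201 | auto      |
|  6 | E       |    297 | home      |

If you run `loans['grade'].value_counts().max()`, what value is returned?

4

value_counts of grade:
grade
E    4
A    3
Name: count, dtype: int64
Reading off the max of the resulting series, we get 4.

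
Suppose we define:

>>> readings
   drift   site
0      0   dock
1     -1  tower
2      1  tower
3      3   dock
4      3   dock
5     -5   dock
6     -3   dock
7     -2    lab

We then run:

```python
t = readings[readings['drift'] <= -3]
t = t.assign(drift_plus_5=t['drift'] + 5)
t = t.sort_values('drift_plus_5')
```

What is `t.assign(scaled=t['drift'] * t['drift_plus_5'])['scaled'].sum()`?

-6

filter rows where drift <= -3:
   drift  site
5     -5  dock
6     -3  dock
add column drift_plus_5 = t['drift'] + 5:
   drift  site  drift_plus_5
5     -5  dock             0
6     -3  dock             2
sort by drift_plus_5:
   drift  site  drift_plus_5
5     -5  dock             0
6     -3  dock             2
add column scaled = t['drift'] * t['drift_plus_5']:
   drift  site  drift_plus_5  scaled
5     -5  dock             0       0
6     -3  dock             2      -6
The sum of column 'scaled' is -6.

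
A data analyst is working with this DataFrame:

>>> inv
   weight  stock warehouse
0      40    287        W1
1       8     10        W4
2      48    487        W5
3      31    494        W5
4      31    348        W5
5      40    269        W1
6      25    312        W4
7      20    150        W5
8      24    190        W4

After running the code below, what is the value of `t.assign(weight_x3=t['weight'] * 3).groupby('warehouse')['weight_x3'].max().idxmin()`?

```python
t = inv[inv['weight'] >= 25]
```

W4

filter rows where weight >= 25:
   weight  stock warehouse
0      40    287        W1
2      48    487        W5
3      31    494        W5
4      31    348        W5
5      40    269        W1
6      25    312        W4
add column weight_x3 = t['weight'] * 3:
   weight  stock warehouse  weight_x3
0      40    287        W1        120
2      48    487        W5        144
3      31    494        W5         93
4      31    348        W5         93
5      40    269        W1        120
6      25    312        W4         75
group by warehouse, max of weight_x3:
warehouse
W1    120
W4     75
W5    144
Name: weight_x3, dtype: int64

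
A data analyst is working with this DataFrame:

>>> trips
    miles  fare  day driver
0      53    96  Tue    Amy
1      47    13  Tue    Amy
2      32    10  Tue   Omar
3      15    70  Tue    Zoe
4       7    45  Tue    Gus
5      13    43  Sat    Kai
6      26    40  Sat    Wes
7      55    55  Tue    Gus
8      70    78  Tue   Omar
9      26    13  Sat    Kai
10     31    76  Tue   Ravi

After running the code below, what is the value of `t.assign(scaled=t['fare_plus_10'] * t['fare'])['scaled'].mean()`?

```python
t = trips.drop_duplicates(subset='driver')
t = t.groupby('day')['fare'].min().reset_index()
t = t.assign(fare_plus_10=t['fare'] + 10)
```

drop duplicate driver (keep=first):
    miles  fare  day driver
0      53    96  Tue    Amy
2      32    10  Tue   Omar
3      15    70  Tue    Zoe
4       7    45  Tue    Gus
5      13    43  Sat    Kai
6      26    40  Sat    Wes
10     31    76  Tue   Ravi
group by day, min of fare:
day
Sat    40
Tue    10
Name: fare, dtype: int64
reset_index():
   day  fare
0  Sat    40
1  Tue    10
add column fare_plus_10 = t['fare'] + 10:
   day  fare  fare_plus_10
0  Sat    40            50
1  Tue    10            20
add column scaled = t['fare_plus_10'] * t['fare']:
   day  fare  fare_plus_10  scaled
0  Sat    40            50    2000
1  Tue    10            20     200
Hence 1100.0.

1100.0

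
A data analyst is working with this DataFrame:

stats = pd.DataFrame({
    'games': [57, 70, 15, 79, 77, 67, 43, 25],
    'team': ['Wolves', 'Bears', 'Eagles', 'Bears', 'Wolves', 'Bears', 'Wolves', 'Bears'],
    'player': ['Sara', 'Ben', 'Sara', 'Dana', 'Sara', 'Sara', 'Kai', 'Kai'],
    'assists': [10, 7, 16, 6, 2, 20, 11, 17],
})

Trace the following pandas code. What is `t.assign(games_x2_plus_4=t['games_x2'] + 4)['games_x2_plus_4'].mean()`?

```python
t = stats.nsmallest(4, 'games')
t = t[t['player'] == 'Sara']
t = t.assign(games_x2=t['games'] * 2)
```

take 4 rows with smallest games:
   games    team player  assists
2     15  Eagles   Sara       16
7     25   Bears    Kai       17
6     43  Wolves    Kai       11
0     57  Wolves   Sara       10
filter rows where player == 'Sara':
   games    team player  assists
2     15  Eagles   Sara       16
0     57  Wolves   Sara       10
add column games_x2 = t['games'] * 2:
   games    team player  assists  games_x2
2     15  Eagles   Sara       16        30
0     57  Wolves   Sara       10       114
add column games_x2_plus_4 = t['games_x2'] + 4:
   games    team player  assists  games_x2  games_x2_plus_4
2     15  Eagles   Sara       16        30               34
0     57  Wolves   Sara       10       114              118

76.0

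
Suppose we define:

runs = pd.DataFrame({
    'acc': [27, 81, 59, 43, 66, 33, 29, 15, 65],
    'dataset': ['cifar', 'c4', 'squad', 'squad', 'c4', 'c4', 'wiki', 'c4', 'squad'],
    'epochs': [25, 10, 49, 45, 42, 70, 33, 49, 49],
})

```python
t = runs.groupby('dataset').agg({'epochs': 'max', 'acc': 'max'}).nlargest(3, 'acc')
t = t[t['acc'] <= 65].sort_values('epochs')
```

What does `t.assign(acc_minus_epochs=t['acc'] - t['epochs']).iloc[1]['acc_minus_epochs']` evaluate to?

16

group by dataset: max(epochs), max(acc):
         epochs  acc
dataset             
c4           70   81
cifar        25   27
squad        49   65
wiki         33   29
take 3 rows with largest acc:
         epochs  acc
dataset             
c4           70   81
squad        49   65
wiki         33   29
filter rows where acc <= 65:
         epochs  acc
dataset             
squad        49   65
wiki         33   29
sort by epochs:
         epochs  acc
dataset             
wiki         33   29
squad        49   65
add column acc_minus_epochs = t['acc'] - t['epochs']:
         epochs  acc  acc_minus_epochs
dataset                               
wiki         33   29                -4
squad        49   65                16
Finally, value at position 1, column 'acc_minus_epochs' = 16.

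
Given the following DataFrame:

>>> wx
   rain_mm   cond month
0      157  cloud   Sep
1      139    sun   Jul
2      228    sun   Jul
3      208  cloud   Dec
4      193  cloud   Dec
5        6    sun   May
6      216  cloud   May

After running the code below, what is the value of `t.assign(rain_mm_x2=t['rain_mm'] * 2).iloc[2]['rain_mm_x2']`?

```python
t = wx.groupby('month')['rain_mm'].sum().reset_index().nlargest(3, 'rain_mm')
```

group by month, sum of rain_mm:
month
Dec    401
Jul    367
May    222
Sep    157
Name: rain_mm, dtype: int64
reset_index():
  month  rain_mm
0   Dec      401
1   Jul      367
2   May      222
3   Sep      157
take 3 rows with largest rain_mm:
  month  rain_mm
0   Dec      401
1   Jul      367
2   May      222
add column rain_mm_x2 = t['rain_mm'] * 2:
  month  rain_mm  rain_mm_x2
0   Dec      401         802
1   Jul      367         734
2   May      222         444
Reading off the value at position 2, column 'rain_mm_x2', we get 444.

444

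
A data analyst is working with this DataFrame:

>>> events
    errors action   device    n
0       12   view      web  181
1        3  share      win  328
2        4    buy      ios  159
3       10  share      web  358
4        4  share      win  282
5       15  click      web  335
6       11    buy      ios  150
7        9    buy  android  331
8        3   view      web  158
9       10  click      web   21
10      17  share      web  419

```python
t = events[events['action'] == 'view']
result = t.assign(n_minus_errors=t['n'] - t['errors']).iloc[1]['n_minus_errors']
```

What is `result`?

filter rows where action == 'view':
   errors action device    n
0      12   view    web  181
8       3   view    web  158
add column n_minus_errors = t['n'] - t['errors']:
   errors action device    n  n_minus_errors
0      12   view    web  181             169
8       3   view    web  158             155
Reading off the value at position 1, column 'n_minus_errors', we get 155.

155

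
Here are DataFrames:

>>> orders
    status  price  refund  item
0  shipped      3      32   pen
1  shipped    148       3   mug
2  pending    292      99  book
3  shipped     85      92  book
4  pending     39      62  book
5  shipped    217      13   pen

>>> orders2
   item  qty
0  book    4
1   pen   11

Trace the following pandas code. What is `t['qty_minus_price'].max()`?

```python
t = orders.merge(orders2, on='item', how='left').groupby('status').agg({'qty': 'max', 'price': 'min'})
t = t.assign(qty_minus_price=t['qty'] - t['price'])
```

8.0

merge on 'item' (how='left') → 6 rows:
    status  price  refund  item   qty
0  shipped      3      32   pen  11.0
1  shipped    148       3   mug   NaN
2  pending    292      99  book   4.0
3  shipped     85      92  book   4.0
4  pending     39      62  book   4.0
5  shipped    217      13   pen  11.0
group by status: max(qty), min(price):
          qty  price
status              
pending   4.0     39
shipped  11.0      3
add column qty_minus_price = t['qty'] - t['price']:
          qty  price  qty_minus_price
status                               
pending   4.0     39            -35.0
shipped  11.0      3              8.0
So max() = 8.0.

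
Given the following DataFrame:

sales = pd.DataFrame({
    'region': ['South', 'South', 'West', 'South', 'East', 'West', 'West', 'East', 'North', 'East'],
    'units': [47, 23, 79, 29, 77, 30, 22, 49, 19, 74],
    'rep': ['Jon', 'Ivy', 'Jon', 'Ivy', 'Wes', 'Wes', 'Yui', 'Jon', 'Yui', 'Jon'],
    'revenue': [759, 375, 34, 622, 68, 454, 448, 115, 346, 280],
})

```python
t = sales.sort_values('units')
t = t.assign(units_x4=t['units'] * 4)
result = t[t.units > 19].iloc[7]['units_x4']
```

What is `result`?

308

sort by units:
  region  units  rep  revenue
8  North     19  Yui      346
6   West     22  Yui      448
1  South     23  Ivy      375
3  South     29  Ivy      622
5   West     30  Wes      454
0  South     47  Jon      759
7   East     49  Jon      115
9   East     74  Jon      280
4   East     77  Wes       68
2   West     79  Jon       34
add column units_x4 = t['units'] * 4:
  region  units  rep  revenue  units_x4
8  North     19  Yui      346        76
6   West     22  Yui      448        88
1  South     23  Ivy      375        92
3  South     29  Ivy      622       116
5   West     30  Wes      454       120
0  South     47  Jon      759       188
7   East     49  Jon      115       196
9   East     74  Jon      280       296
4   East     77  Wes       68       308
2   West     79  Jon       34       316
filter rows where units > 19:
  region  units  rep  revenue  units_x4
6   West     22  Yui      448        88
1  South     23  Ivy      375        92
3  South     29  Ivy      622       116
5   West     30  Wes      454       120
0  South     47  Jon      759       188
7   East     49  Jon      115       196
9   East     74  Jon      280       296
4   East     77  Wes       68       308
2   West     79  Jon       34       316
value at position 7, column 'units_x4' → 308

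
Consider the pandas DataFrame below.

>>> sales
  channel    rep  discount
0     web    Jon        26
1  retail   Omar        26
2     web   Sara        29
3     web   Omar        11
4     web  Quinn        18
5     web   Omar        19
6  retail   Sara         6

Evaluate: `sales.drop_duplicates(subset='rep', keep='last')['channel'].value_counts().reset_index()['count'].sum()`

4

drop duplicate rep (keep=last):
  channel    rep  discount
0     web    Jon        26
4     web  Quinn        18
5     web   Omar        19
6  retail   Sara         6
value_counts of channel:
channel
web       3
retail    1
Name: count, dtype: int64
reset_index():
  channel  count
0     web      3
1  retail      1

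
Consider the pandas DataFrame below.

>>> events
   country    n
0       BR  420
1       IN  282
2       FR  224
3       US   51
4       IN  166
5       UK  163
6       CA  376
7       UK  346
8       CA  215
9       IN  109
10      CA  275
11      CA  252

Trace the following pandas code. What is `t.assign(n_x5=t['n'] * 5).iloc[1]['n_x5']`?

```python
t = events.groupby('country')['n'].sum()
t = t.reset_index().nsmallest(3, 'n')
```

group by country, sum of n:
country
BR     420
CA    1118
FR     224
IN     557
UK     509
US      51
Name: n, dtype: int64
reset_index():
  country     n
0      BR   420
1      CA  1118
2      FR   224
3      IN   557
4      UK   509
5      US    51
take 3 rows with smallest n:
  country    n
5      US   51
2      FR  224
0      BR  420
add column n_x5 = t['n'] * 5:
  country    n  n_x5
5      US   51   255
2      FR  224  1120
0      BR  420  2100
So iloc[1]['n_x5'] = 1120.

1120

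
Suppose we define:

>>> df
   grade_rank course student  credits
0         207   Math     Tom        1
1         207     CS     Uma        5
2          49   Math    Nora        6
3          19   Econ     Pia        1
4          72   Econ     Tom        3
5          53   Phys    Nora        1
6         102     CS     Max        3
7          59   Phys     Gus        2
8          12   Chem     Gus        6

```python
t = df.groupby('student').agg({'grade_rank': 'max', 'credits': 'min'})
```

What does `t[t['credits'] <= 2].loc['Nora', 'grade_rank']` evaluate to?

group by student: max(grade_rank), min(credits):
         grade_rank  credits
student                     
Gus              59        2
Max             102        3
Nora             53        1
Pia              19        1
Tom             207        1
Uma             207        5
filter rows where credits <= 2:
         grade_rank  credits
student                     
Gus              59        2
Nora             53        1
Pia              19        1
Tom             207        1
So loc['Nora', 'grade_rank'] = 53.

53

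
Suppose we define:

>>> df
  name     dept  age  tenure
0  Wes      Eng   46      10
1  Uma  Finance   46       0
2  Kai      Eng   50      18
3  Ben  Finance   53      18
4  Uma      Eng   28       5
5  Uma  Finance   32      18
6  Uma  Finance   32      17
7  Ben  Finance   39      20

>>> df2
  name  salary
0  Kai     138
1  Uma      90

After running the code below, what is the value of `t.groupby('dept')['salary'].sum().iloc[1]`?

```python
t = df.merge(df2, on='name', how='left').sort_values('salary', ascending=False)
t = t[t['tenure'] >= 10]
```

180.0

merge on 'name' (how='left') → 8 rows:
  name     dept  age  tenure  salary
0  Wes      Eng   46      10     NaN
1  Uma  Finance   46       0    90.0
2  Kai      Eng   50      18   138.0
3  Ben  Finance   53      18     NaN
4  Uma      Eng   28       5    90.0
5  Uma  Finance   32      18    90.0
6  Uma  Finance   32      17    90.0
7  Ben  Finance   39      20     NaN
sort by salary descending:
  name     dept  age  tenure  salary
2  Kai      Eng   50      18   138.0
1  Uma  Finance   46       0    90.0
4  Uma      Eng   28       5    90.0
5  Uma  Finance   32      18    90.0
6  Uma  Finance   32      17    90.0
0  Wes      Eng   46      10     NaN
3  Ben  Finance   53      18     NaN
7  Ben  Finance   39      20     NaN
filter rows where tenure >= 10:
  name     dept  age  tenure  salary
2  Kai      Eng   50      18   138.0
5  Uma  Finance   32      18    90.0
6  Uma  Finance   32      17    90.0
0  Wes      Eng   46      10     NaN
3  Ben  Finance   53      18     NaN
7  Ben  Finance   39      20     NaN
group by dept, sum of salary:
dept
Eng        138.0
Finance    180.0
Name: salary, dtype: float64
Finally, value at position 1 = 180.0.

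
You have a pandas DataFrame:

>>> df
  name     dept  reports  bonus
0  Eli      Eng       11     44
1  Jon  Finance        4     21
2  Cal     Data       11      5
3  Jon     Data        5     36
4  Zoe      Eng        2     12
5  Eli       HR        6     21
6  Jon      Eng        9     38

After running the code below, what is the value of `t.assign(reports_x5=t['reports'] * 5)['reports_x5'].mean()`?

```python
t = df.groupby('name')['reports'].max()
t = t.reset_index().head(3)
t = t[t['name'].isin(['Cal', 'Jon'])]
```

50.0

group by name, max of reports:
name
Cal    11
Eli    11
Jon     9
Zoe     2
Name: reports, dtype: int64
reset_index():
  name  reports
0  Cal       11
1  Eli       11
2  Jon        9
3  Zoe        2
take first 3 rows:
  name  reports
0  Cal       11
1  Eli       11
2  Jon        9
filter rows where name in ['Cal', 'Jon']:
  name  reports
0  Cal       11
2  Jon        9
add column reports_x5 = t['reports'] * 5:
  name  reports  reports_x5
0  Cal       11          55
2  Jon        9          45
Finally, mean of column 'reports_x5' = 50.0.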